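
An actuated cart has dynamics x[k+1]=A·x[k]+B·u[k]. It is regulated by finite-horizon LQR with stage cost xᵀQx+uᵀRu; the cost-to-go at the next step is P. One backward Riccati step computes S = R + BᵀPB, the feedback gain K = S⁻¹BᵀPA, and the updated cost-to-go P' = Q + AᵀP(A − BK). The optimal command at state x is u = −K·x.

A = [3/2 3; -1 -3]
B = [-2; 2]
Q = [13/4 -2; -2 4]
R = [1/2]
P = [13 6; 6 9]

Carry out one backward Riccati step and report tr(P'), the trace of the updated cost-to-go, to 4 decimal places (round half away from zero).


10.6111

BᵀP = [-14.0000 6.0000]
S = R + BᵀPB = [1/2] + [40.0000] = [40.5000]
BᵀPA = [-27.0000 -60.0000]
K = S⁻¹·BᵀPA = [-0.6667 -1.4815]
A−BK = [0.1667 0.0370; 0.3333 -0.0370]
AᵀP(A−BK) = [2.2500 0.5000; 0.5000 1.1111]
P' = Q + AᵀP(A−BK) = [5.5000 -1.5000; -1.5000 5.1111]
tr(P') = 10.6111


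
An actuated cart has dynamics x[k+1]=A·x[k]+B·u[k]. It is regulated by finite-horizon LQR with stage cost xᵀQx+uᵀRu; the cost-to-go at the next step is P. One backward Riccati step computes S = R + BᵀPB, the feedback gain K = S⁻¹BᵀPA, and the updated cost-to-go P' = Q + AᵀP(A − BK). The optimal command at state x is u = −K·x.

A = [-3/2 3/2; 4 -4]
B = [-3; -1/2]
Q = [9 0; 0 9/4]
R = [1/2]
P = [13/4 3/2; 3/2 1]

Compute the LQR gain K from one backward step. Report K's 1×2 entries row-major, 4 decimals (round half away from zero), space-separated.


BᵀP = [-10.5000 -5.0000]
S = R + BᵀPB = [1/2] + [34.0000] = [34.5000]
BᵀPA = [-4.2500 4.2500]
K = S⁻¹·BᵀPA = [-0.1232 0.1232]
A−BK = [-1.8696 1.8696; 3.9384 -3.9384]
AᵀP(A−BK) = [4.7889 -4.7889; -4.7889 4.7889]
P' = Q + AᵀP(A−BK) = [13.7889 -4.7889; -4.7889 7.0389]
tr(P') = 20.8279

-0.1232 0.1232


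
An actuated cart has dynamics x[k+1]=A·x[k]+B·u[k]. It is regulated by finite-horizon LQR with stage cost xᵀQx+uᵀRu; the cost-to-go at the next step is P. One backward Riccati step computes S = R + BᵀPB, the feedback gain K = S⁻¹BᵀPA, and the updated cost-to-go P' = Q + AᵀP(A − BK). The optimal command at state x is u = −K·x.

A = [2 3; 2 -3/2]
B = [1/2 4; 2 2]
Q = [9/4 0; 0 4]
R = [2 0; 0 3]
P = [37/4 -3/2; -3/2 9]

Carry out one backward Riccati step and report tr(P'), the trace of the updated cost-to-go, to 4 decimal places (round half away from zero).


BᵀP = [1.6250 17.2500; 34.0000 12.0000]
S = R + BᵀPB = [2 0; 0 3] + [35.3125 41.0000; 41.0000 160.0000] = [37.3125 41.0000; 41.0000 163.0000]
BᵀPA = [37.7500 -21.0000; 92.0000 84.0000]
K = S⁻¹·BᵀPA = [0.5411 -1.5603; 0.4283 0.9078]
A−BK = [0.0162 0.1489; 0.0612 -0.1949]
AᵀP(A−BK) = [1.1691 -0.6161; -0.6161 7.9760]
P' = Q + AᵀP(A−BK) = [3.4191 -0.6161; -0.6161 11.9760]
tr(P') = 15.3950

15.3950


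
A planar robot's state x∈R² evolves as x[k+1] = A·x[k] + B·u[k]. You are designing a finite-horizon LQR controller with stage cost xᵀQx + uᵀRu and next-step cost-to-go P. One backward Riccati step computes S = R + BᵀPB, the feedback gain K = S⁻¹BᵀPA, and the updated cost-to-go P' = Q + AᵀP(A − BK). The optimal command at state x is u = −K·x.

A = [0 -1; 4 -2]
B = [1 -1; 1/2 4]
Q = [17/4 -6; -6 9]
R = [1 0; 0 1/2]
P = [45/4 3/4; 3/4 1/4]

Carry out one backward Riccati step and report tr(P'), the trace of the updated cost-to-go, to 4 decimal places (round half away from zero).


15.6489

BᵀP = [11.6250 0.8750; -8.2500 0.2500]
S = R + BᵀPB = [1 0; 0 1/2] + [12.0625 -8.1250; -8.1250 9.2500] = [13.0625 -8.1250; -8.1250 9.7500]
BᵀPA = [3.5000 -13.3750; 1.0000 7.7500]
K = S⁻¹·BᵀPA = [0.6887 -1.0993; 0.6765 -0.1212]
A−BK = [-0.0122 -0.0219; 0.9496 -0.9654]
AᵀP(A−BK) = [0.9129 -1.0311; -1.0311 1.4860]
P' = Q + AᵀP(A−BK) = [5.1629 -7.0311; -7.0311 10.4860]
tr(P') = 15.6489


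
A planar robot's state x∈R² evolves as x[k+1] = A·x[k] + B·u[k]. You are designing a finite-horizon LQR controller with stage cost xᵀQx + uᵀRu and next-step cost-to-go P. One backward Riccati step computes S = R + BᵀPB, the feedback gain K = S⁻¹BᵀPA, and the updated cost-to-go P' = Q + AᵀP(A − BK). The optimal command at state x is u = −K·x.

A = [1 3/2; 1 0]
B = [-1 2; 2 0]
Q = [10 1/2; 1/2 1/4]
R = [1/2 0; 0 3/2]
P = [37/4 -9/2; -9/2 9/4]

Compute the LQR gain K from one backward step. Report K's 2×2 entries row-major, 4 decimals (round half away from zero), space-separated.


BᵀP = [-18.2500 9.0000; 18.5000 -9.0000]
S = R + BᵀPB = [1/2 0; 0 3/2] + [36.2500 -36.5000; -36.5000 37.0000] = [36.7500 -36.5000; -36.5000 38.5000]
BᵀPA = [-9.2500 -27.3750; 9.5000 27.7500]
K = S⁻¹·BᵀPA = [-0.1135 -0.4970; 0.1392 0.2496]
A−BK = [0.6082 0.5038; 1.2269 0.9939]
AᵀP(A−BK) = [0.1282 0.1566; 0.1566 0.2808]
P' = Q + AᵀP(A−BK) = [10.1282 0.6566; 0.6566 0.5308]
tr(P') = 10.6590

-0.1135 -0.4970 0.1392 0.2496


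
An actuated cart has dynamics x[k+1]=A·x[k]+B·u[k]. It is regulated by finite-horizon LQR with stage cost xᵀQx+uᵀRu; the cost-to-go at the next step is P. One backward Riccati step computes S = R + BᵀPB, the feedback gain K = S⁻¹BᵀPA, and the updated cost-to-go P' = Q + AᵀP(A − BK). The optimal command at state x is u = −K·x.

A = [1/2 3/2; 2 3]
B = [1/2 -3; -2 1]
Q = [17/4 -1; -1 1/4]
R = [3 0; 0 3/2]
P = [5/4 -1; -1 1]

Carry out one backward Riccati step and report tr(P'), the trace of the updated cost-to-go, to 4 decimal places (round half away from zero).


6.4209

BᵀP = [2.6250 -2.5000; -4.7500 4.0000]
S = R + BᵀPB = [3 0; 0 3/2] + [6.3125 -10.3750; -10.3750 18.2500] = [9.3125 -10.3750; -10.3750 19.7500]
BᵀPA = [-3.6875 -3.5625; 5.6250 4.8750]
K = S⁻¹·BᵀPA = [-0.1897 -0.2593; 0.1852 0.1106]
A−BK = [1.1503 1.9615; 1.4355 2.3707]
AᵀP(A−BK) = [0.5715 0.8591; 0.8591 1.3494]
P' = Q + AᵀP(A−BK) = [4.8215 -0.1409; -0.1409 1.5994]
tr(P') = 6.4209


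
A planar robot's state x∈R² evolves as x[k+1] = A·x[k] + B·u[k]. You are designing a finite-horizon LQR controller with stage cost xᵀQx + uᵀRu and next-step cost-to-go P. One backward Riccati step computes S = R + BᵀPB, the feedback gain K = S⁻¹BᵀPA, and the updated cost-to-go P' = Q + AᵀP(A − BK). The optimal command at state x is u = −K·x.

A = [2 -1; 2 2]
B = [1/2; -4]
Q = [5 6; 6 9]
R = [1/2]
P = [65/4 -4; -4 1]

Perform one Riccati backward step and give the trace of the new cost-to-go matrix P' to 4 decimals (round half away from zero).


15.6171

BᵀP = [24.1250 -6.0000]
S = R + BᵀPB = [1/2] + [36.0625] = [36.5625]
BᵀPA = [36.2500 -36.1250]
K = S⁻¹·BᵀPA = [0.9915 -0.9880]
A−BK = [1.5043 -0.5060; 5.9658 -1.9521]
AᵀP(A−BK) = [1.0598 -0.6838; -0.6838 0.5573]
P' = Q + AᵀP(A−BK) = [6.0598 5.3162; 5.3162 9.5573]
tr(P') = 15.6171


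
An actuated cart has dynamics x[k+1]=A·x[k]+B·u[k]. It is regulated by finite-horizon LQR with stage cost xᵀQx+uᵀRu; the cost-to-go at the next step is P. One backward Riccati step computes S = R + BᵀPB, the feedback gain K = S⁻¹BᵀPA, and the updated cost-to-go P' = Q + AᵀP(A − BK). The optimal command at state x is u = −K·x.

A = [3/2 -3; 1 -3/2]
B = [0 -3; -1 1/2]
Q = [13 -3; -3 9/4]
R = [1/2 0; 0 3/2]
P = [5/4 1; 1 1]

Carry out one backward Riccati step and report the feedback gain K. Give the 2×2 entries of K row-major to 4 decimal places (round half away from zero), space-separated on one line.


-0.7500 1.2857 -0.5500 1.0286

BᵀP = [-1.0000 -1.0000; -3.2500 -2.5000]
S = R + BᵀPB = [1/2 0; 0 3/2] + [1.0000 2.5000; 2.5000 8.5000] = [1.5000 2.5000; 2.5000 10.0000]
BᵀPA = [-2.5000 4.5000; -7.3750 13.5000]
K = S⁻¹·BᵀPA = [-0.7500 1.2857; -0.5500 1.0286]
A−BK = [-0.1500 0.0857; 0.5250 -0.7286]
AᵀP(A−BK) = [0.8813 -1.5750; -1.5750 2.8286]
P' = Q + AᵀP(A−BK) = [13.8813 -4.5750; -4.5750 5.0786]
tr(P') = 18.9598


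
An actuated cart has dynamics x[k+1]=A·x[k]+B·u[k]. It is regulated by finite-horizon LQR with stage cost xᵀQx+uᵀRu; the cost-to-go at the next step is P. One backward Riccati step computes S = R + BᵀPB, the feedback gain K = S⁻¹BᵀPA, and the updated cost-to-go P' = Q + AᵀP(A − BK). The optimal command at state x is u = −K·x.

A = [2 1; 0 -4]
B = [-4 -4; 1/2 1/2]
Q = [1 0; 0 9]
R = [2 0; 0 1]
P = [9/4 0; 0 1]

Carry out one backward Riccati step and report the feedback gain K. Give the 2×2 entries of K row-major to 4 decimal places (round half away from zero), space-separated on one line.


-0.1625 -0.0993 -0.3251 -0.1986

BᵀP = [-9.0000 0.5000; -9.0000 0.5000]
S = R + BᵀPB = [2 0; 0 1] + [36.2500 36.2500; 36.2500 36.2500] = [38.2500 36.2500; 36.2500 37.2500]
BᵀPA = [-18.0000 -11.0000; -18.0000 -11.0000]
K = S⁻¹·BᵀPA = [-0.1625 -0.0993; -0.3251 -0.1986]
A−BK = [0.0497 -0.1919; 0.2438 -3.8510]
AᵀP(A−BK) = [0.2235 -0.8634; -0.8634 14.9723]
P' = Q + AᵀP(A−BK) = [1.2235 -0.8634; -0.8634 23.9723]
tr(P') = 25.1958


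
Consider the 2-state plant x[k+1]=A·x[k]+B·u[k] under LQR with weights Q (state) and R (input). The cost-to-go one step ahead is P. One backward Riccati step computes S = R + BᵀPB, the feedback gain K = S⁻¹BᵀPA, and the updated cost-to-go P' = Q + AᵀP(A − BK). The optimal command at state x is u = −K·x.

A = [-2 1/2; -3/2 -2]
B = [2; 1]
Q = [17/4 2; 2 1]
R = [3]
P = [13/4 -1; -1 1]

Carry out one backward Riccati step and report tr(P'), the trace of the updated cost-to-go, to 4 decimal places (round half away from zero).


BᵀP = [5.5000 -1.0000]
S = R + BᵀPB = [3] + [10.0000] = [13.0000]
BᵀPA = [-9.5000 4.7500]
K = S⁻¹·BᵀPA = [-0.7308 0.3654]
A−BK = [-0.5385 -0.2308; -0.7692 -2.3654]
AᵀP(A−BK) = [2.3077 -0.0288; -0.0288 5.0769]
P' = Q + AᵀP(A−BK) = [6.5577 1.9712; 1.9712 6.0769]
tr(P') = 12.6346

12.6346


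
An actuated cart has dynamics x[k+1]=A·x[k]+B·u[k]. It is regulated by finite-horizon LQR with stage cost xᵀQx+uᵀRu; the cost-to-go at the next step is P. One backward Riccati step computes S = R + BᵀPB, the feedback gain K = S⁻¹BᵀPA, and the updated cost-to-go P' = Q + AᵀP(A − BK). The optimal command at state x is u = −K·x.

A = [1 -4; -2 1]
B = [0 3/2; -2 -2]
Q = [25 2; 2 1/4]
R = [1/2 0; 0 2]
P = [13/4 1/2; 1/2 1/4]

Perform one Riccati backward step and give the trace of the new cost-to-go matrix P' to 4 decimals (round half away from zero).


38.2332

BᵀP = [-1.0000 -0.5000; 3.8750 0.2500]
S = R + BᵀPB = [1/2 0; 0 2] + [1.0000 -0.5000; -0.5000 5.3125] = [1.5000 -0.5000; -0.5000 7.3125]
BᵀPA = [0.0000 3.5000; 3.3750 -15.2500]
K = S⁻¹·BᵀPA = [0.1574 1.6764; 0.4723 -1.9708]
A−BK = [0.2915 -1.0437; -0.7405 0.4111]
AᵀP(A−BK) = [0.6560 -2.3484; -2.3484 12.3273]
P' = Q + AᵀP(A−BK) = [25.6560 -0.3484; -0.3484 12.5773]
tr(P') = 38.2332


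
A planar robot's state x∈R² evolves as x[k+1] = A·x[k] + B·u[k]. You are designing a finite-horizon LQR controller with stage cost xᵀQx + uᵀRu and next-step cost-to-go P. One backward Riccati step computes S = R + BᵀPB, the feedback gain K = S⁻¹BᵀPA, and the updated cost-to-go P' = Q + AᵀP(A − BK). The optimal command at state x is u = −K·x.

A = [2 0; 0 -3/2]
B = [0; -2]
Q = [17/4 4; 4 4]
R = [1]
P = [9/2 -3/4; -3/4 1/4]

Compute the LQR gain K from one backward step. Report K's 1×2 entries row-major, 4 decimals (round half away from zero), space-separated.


1.5000 0.3750

BᵀP = [1.5000 -0.5000]
S = R + BᵀPB = [1] + [1.0000] = [2.0000]
BᵀPA = [3.0000 0.7500]
K = S⁻¹·BᵀPA = [1.5000 0.3750]
A−BK = [2.0000 0.0000; 3.0000 -0.7500]
AᵀP(A−BK) = [13.5000 1.1250; 1.1250 0.2813]
P' = Q + AᵀP(A−BK) = [17.7500 5.1250; 5.1250 4.2813]
tr(P') = 22.0313


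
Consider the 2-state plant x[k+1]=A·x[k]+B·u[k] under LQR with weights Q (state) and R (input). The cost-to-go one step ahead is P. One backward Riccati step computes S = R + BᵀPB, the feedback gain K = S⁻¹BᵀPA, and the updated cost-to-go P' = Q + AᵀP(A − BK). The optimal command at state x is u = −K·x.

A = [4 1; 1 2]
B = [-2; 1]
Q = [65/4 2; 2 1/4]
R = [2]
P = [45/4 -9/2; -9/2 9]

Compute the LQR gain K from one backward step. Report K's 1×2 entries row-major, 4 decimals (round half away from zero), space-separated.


BᵀP = [-27.0000 18.0000]
S = R + BᵀPB = [2] + [72.0000] = [74.0000]
BᵀPA = [-90.0000 9.0000]
K = S⁻¹·BᵀPA = [-1.2162 0.1216]
A−BK = [1.5676 1.2432; 2.2162 1.8784]
AᵀP(A−BK) = [43.5405 33.4459; 33.4459 28.1554]
P' = Q + AᵀP(A−BK) = [59.7905 35.4459; 35.4459 28.4054]
tr(P') = 88.1959

-1.2162 0.1216


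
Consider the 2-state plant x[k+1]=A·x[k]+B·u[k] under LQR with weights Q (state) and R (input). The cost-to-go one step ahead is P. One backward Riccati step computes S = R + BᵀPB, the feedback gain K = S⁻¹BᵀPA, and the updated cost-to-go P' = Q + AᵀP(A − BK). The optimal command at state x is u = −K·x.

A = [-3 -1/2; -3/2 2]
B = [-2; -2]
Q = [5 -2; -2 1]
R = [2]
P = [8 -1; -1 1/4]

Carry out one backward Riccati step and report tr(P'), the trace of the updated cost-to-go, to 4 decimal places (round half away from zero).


BᵀP = [-14.0000 1.5000]
S = R + BᵀPB = [2] + [25.0000] = [27.0000]
BᵀPA = [39.7500 10.0000]
K = S⁻¹·BᵀPA = [1.4722 0.3704]
A−BK = [-0.0556 0.2407; 1.4444 2.7407]
AᵀP(A−BK) = [5.0417 1.7778; 1.7778 1.2963]
P' = Q + AᵀP(A−BK) = [10.0417 -0.2222; -0.2222 2.2963]
tr(P') = 12.3380

12.3380


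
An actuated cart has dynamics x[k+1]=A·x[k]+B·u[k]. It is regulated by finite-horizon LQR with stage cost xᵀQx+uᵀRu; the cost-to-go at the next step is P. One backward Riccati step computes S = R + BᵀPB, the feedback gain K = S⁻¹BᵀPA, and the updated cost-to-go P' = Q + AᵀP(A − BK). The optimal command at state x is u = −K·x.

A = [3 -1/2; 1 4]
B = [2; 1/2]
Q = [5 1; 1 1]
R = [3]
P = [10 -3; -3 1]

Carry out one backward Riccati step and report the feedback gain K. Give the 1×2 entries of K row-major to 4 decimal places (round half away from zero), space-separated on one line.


BᵀP = [18.5000 -5.5000]
S = R + BᵀPB = [3] + [34.2500] = [37.2500]
BᵀPA = [50.0000 -31.2500]
K = S⁻¹·BᵀPA = [1.3423 -0.8389]
A−BK = [0.3154 1.1779; 0.3289 4.4195]
AᵀP(A−BK) = [5.8859 -3.5537; -3.5537 4.2836]
P' = Q + AᵀP(A−BK) = [10.8859 -2.5537; -2.5537 5.2836]
tr(P') = 16.1695

1.3423 -0.8389


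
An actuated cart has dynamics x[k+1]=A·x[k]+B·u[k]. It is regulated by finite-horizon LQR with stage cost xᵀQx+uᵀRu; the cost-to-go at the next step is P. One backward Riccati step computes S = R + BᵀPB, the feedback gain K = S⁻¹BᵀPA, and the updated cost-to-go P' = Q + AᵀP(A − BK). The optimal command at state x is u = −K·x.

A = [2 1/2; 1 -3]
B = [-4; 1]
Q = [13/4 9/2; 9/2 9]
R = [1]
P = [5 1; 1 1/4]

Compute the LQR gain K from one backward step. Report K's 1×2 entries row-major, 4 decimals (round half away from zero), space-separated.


BᵀP = [-19.0000 -3.7500]
S = R + BᵀPB = [1] + [72.2500] = [73.2500]
BᵀPA = [-41.7500 1.7500]
K = S⁻¹·BᵀPA = [-0.5700 0.0239]
A−BK = [-0.2799 0.5956; 1.5700 -3.0239]
AᵀP(A−BK) = [0.4539 -0.2526; -0.2526 0.4582]
P' = Q + AᵀP(A−BK) = [3.7039 4.2474; 4.2474 9.4582]
tr(P') = 13.1621

-0.5700 0.0239


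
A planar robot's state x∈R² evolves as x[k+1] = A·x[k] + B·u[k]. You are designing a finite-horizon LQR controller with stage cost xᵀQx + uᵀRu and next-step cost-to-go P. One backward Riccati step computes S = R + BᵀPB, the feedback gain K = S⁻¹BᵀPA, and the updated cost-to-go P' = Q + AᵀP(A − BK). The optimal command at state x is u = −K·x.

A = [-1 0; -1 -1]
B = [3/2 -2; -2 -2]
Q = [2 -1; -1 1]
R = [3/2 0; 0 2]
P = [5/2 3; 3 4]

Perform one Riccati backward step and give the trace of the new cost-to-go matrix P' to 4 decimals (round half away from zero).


BᵀP = [-2.2500 -3.5000; -11.0000 -14.0000]
S = R + BᵀPB = [3/2 0; 0 2] + [3.6250 11.5000; 11.5000 50.0000] = [5.1250 11.5000; 11.5000 52.0000]
BᵀPA = [5.7500 3.5000; 25.0000 14.0000]
K = S⁻¹·BᵀPA = [0.0857 0.1564; 0.4618 0.2346]
A−BK = [-0.2048 0.2346; 0.0950 -0.2179]
AᵀP(A−BK) = [0.4618 0.2346; 0.2346 0.1676]
P' = Q + AᵀP(A−BK) = [2.4618 -0.7654; -0.7654 1.1676]
tr(P') = 3.6294

3.6294


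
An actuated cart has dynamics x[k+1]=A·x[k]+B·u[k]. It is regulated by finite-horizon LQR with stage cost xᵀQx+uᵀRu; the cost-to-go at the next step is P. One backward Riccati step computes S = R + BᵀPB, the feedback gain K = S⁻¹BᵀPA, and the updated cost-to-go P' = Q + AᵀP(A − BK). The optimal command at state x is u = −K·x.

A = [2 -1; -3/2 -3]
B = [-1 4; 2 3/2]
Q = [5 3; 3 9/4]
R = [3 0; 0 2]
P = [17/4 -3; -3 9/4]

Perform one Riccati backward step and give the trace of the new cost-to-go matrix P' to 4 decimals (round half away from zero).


10.1672

BᵀP = [-10.2500 7.5000; 12.5000 -8.6250]
S = R + BᵀPB = [3 0; 0 2] + [25.2500 -29.7500; -29.7500 37.0625] = [28.2500 -29.7500; -29.7500 39.0625]
BᵀPA = [-31.7500 -12.2500; 37.9375 13.3750]
K = S⁻¹·BᵀPA = [-0.5108 -0.3690; 0.5821 0.0614]
A−BK = [-0.8394 -1.6145; -1.3515 -2.3541]
AᵀP(A−BK) = [1.7582 1.0810; 1.0810 1.1589]
P' = Q + AᵀP(A−BK) = [6.7582 4.0810; 4.0810 3.4089]
tr(P') = 10.1672


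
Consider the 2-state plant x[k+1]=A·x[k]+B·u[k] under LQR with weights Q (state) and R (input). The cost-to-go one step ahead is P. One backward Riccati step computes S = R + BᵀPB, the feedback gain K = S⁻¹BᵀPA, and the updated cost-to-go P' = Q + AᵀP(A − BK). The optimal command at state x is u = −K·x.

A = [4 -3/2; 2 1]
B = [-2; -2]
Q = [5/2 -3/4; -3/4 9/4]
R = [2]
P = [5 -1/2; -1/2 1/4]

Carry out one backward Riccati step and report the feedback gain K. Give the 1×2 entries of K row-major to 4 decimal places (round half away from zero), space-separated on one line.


BᵀP = [-9.0000 0.5000]
S = R + BᵀPB = [2] + [17.0000] = [19.0000]
BᵀPA = [-35.0000 14.0000]
K = S⁻¹·BᵀPA = [-1.8421 0.7368]
A−BK = [0.3158 -0.0263; -1.6842 2.4737]
AᵀP(A−BK) = [8.5263 -4.2105; -4.2105 2.6842]
P' = Q + AᵀP(A−BK) = [11.0263 -4.9605; -4.9605 4.9342]
tr(P') = 15.9605

-1.8421 0.7368


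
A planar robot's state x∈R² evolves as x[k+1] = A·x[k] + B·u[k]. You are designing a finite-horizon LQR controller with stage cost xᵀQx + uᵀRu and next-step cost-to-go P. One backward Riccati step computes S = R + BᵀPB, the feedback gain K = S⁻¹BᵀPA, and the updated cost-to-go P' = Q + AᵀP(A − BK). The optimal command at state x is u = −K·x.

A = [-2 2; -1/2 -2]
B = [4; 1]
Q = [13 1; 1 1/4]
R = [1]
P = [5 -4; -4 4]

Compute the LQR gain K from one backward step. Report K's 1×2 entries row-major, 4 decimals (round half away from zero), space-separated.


BᵀP = [16.0000 -12.0000]
S = R + BᵀPB = [1] + [52.0000] = [53.0000]
BᵀPA = [-26.0000 56.0000]
K = S⁻¹·BᵀPA = [-0.4906 1.0566]
A−BK = [-0.0377 -2.2264; -0.0094 -3.0566]
AᵀP(A−BK) = [0.2453 -0.5283; -0.5283 8.8302]
P' = Q + AᵀP(A−BK) = [13.2453 0.4717; 0.4717 9.0802]
tr(P') = 22.3255

-0.4906 1.0566


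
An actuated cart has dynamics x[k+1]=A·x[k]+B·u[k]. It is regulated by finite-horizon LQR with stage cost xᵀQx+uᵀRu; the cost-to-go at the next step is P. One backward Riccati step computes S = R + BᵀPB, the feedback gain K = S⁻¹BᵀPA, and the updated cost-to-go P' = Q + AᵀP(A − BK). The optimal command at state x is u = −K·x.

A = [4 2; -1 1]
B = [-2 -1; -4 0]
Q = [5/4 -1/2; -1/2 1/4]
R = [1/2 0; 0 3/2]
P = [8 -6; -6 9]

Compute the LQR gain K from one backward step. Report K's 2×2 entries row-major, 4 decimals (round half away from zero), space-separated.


BᵀP = [8.0000 -24.0000; -8.0000 6.0000]
S = R + BᵀPB = [1/2 0; 0 3/2] + [80.0000 -8.0000; -8.0000 8.0000] = [80.5000 -8.0000; -8.0000 9.5000]
BᵀPA = [56.0000 -8.0000; -38.0000 -10.0000]
K = S⁻¹·BᵀPA = [0.3254 -0.2226; -3.7260 -1.2401]
A−BK = [0.9247 0.3147; 0.3015 0.1095]
AᵀP(A−BK) = [25.1912 8.3428; 8.3428 2.8181]
P' = Q + AᵀP(A−BK) = [26.4412 7.8428; 7.8428 3.0681]
tr(P') = 29.5093

0.3254 -0.2226 -3.7260 -1.2401


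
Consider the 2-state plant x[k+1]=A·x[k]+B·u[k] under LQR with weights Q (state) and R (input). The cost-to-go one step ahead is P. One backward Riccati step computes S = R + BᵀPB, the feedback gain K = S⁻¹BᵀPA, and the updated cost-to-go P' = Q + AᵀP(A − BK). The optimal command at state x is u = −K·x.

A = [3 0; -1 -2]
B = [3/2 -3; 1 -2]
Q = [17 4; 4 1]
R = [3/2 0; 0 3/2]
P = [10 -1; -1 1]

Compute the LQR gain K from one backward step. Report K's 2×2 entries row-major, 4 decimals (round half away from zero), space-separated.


BᵀP = [14.0000 -0.5000; -28.0000 1.0000]
S = R + BᵀPB = [3/2 0; 0 3/2] + [20.5000 -41.0000; -41.0000 82.0000] = [22.0000 -41.0000; -41.0000 83.5000]
BᵀPA = [42.5000 1.0000; -85.0000 -2.0000]
K = S⁻¹·BᵀPA = [0.4087 0.0096; -0.8173 -0.0192]
A−BK = [-0.0649 -0.0721; -3.0433 -2.0481]
AᵀP(A−BK) = [10.1611 5.9567; 5.9567 3.9519]
P' = Q + AᵀP(A−BK) = [27.1611 9.9567; 9.9567 4.9519]
tr(P') = 32.1130

0.4087 0.0096 -0.8173 -0.0192


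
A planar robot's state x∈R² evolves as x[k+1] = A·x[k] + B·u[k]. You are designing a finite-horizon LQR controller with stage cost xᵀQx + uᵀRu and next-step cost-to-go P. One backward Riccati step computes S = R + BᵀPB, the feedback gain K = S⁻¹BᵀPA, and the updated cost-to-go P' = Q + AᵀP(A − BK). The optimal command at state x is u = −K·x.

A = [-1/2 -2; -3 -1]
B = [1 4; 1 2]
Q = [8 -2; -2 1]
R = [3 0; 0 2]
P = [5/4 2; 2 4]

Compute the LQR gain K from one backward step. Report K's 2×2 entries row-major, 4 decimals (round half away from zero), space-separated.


BᵀP = [3.2500 6.0000; 9.0000 16.0000]
S = R + BᵀPB = [3 0; 0 2] + [9.2500 25.0000; 25.0000 68.0000] = [12.2500 25.0000; 25.0000 70.0000]
BᵀPA = [-19.6250 -12.5000; -52.5000 -34.0000]
K = S⁻¹·BᵀPA = [-0.2634 -0.1075; -0.6559 -0.4473]
A−BK = [2.3871 -0.1032; -1.4247 0.0022]
AᵀP(A−BK) = [2.7070 0.6559; 0.6559 0.4473]
P' = Q + AᵀP(A−BK) = [10.7070 -1.3441; -1.3441 1.4473]
tr(P') = 12.1543

-0.2634 -0.1075 -0.6559 -0.4473


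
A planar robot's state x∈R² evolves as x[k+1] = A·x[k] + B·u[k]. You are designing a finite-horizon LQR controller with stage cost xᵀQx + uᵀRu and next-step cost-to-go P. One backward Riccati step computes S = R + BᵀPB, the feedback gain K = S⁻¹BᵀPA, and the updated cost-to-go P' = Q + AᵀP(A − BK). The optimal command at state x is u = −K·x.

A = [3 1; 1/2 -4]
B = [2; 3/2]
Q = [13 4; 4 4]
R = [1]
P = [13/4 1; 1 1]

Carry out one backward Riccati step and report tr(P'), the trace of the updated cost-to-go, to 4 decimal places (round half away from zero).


BᵀP = [8.0000 3.5000]
S = R + BᵀPB = [1] + [21.2500] = [22.2500]
BᵀPA = [25.7500 -6.0000]
K = S⁻¹·BᵀPA = [1.1573 -0.2697]
A−BK = [0.6854 1.5393; -1.2360 -3.5955]
AᵀP(A−BK) = [2.6994 3.1938; 3.1938 9.6320]
P' = Q + AᵀP(A−BK) = [15.6994 7.1938; 7.1938 13.6320]
tr(P') = 29.3315

29.3315


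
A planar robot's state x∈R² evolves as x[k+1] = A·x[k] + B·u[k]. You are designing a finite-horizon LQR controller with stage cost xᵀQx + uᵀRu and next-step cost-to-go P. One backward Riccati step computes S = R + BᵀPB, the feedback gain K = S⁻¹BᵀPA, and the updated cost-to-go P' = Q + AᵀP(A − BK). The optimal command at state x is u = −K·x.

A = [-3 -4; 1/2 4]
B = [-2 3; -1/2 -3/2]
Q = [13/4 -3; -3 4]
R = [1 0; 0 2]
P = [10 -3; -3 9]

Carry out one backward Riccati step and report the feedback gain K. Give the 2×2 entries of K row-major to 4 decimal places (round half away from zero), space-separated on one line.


0.6512 -1.0945 -0.5540 -2.0913

BᵀP = [-18.5000 1.5000; 34.5000 -22.5000]
S = R + BᵀPB = [1 0; 0 2] + [36.2500 -57.7500; -57.7500 137.2500] = [37.2500 -57.7500; -57.7500 139.2500]
BᵀPA = [56.2500 80.0000; -114.7500 -228.0000]
K = S⁻¹·BᵀPA = [0.6512 -1.0945; -0.5540 -2.0913]
A−BK = [-0.0356 0.0848; -0.0054 0.3159]
AᵀP(A−BK) = [1.0497 1.5940; 1.5940 10.7538]
P' = Q + AᵀP(A−BK) = [4.2997 -1.4060; -1.4060 14.7538]
tr(P') = 19.0535


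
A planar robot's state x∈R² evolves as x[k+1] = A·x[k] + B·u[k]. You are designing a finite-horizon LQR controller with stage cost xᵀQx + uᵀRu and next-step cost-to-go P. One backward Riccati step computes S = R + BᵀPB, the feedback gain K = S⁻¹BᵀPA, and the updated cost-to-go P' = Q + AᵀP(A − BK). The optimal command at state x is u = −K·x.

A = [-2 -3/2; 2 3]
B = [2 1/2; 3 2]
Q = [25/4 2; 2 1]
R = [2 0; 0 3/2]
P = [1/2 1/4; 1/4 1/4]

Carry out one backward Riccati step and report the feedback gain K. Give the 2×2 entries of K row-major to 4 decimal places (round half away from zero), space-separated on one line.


-0.1302 0.0562 0.0607 0.1793

BᵀP = [1.7500 1.2500; 0.7500 0.6250]
S = R + BᵀPB = [2 0; 0 3/2] + [7.2500 3.3750; 3.3750 1.6250] = [9.2500 3.3750; 3.3750 3.1250]
BᵀPA = [-1.0000 1.1250; -0.2500 0.7500]
K = S⁻¹·BᵀPA = [-0.1302 0.0562; 0.0607 0.1793]
A−BK = [-1.7698 -1.7021; 2.2694 2.4728]
AᵀP(A−BK) = [0.8849 0.8510; 0.8510 0.9273]
P' = Q + AᵀP(A−BK) = [7.1349 2.8510; 2.8510 1.9273]
tr(P') = 9.0622


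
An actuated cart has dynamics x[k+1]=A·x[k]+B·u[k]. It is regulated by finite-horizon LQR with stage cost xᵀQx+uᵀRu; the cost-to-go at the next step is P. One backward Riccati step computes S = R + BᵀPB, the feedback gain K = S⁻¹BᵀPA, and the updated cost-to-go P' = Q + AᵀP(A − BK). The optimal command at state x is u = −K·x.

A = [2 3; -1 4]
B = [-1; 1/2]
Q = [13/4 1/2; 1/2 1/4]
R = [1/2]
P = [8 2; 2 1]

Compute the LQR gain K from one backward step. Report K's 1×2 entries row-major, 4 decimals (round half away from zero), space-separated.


-1.8519 -4.0000

BᵀP = [-7.0000 -1.5000]
S = R + BᵀPB = [1/2] + [6.2500] = [6.7500]
BᵀPA = [-12.5000 -27.0000]
K = S⁻¹·BᵀPA = [-1.8519 -4.0000]
A−BK = [0.1481 -1.0000; -0.0741 6.0000]
AᵀP(A−BK) = [1.8519 4.0000; 4.0000 28.0000]
P' = Q + AᵀP(A−BK) = [5.1019 4.5000; 4.5000 28.2500]
tr(P') = 33.3519


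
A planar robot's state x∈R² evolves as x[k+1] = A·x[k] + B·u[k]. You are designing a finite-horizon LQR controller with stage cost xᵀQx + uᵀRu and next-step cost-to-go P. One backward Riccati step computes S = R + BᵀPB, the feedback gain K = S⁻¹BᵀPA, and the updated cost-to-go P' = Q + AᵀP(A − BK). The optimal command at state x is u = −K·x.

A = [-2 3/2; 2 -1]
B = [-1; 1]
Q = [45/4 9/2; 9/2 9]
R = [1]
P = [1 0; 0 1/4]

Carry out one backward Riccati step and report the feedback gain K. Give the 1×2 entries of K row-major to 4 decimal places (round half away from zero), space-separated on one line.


1.1111 -0.7778

BᵀP = [-1.0000 0.2500]
S = R + BᵀPB = [1] + [1.2500] = [2.2500]
BᵀPA = [2.5000 -1.7500]
K = S⁻¹·BᵀPA = [1.1111 -0.7778]
A−BK = [-0.8889 0.7222; 0.8889 -0.2222]
AᵀP(A−BK) = [2.2222 -1.5556; -1.5556 1.1389]
P' = Q + AᵀP(A−BK) = [13.4722 2.9444; 2.9444 10.1389]
tr(P') = 23.6111


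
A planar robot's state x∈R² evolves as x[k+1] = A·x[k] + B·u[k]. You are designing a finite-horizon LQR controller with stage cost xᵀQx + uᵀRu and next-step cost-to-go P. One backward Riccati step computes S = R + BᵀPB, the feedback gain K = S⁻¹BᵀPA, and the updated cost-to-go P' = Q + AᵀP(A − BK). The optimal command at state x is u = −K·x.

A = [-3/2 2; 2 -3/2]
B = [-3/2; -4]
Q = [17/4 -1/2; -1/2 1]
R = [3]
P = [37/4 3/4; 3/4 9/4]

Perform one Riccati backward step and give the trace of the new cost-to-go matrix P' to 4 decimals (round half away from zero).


62.7452

BᵀP = [-16.8750 -10.1250]
S = R + BᵀPB = [3] + [65.8125] = [68.8125]
BᵀPA = [5.0625 -18.5625]
K = S⁻¹·BᵀPA = [0.0736 -0.2698]
A−BK = [-1.3896 1.5954; 2.2943 -2.5790]
AᵀP(A−BK) = [24.9401 -28.4469; -28.4469 32.5552]
P' = Q + AᵀP(A−BK) = [29.1901 -28.9469; -28.9469 33.5552]
tr(P') = 62.7452


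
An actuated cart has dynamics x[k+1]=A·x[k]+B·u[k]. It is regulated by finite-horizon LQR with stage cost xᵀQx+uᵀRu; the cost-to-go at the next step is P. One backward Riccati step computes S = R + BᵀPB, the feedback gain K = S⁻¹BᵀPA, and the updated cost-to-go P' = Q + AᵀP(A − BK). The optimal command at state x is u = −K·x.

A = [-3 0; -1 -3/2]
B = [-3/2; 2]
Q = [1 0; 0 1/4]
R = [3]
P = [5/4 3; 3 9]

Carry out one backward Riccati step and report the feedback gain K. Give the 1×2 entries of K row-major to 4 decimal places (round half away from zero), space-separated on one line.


BᵀP = [4.1250 13.5000]
S = R + BᵀPB = [3] + [20.8125] = [23.8125]
BᵀPA = [-25.8750 -20.2500]
K = S⁻¹·BᵀPA = [-1.0866 -0.8504]
A−BK = [-4.6299 -1.2756; 1.1732 0.2008]
AᵀP(A−BK) = [10.1339 4.9961; 4.9961 3.0295]
P' = Q + AᵀP(A−BK) = [11.1339 4.9961; 4.9961 3.2795]
tr(P') = 14.4134

-1.0866 -0.8504


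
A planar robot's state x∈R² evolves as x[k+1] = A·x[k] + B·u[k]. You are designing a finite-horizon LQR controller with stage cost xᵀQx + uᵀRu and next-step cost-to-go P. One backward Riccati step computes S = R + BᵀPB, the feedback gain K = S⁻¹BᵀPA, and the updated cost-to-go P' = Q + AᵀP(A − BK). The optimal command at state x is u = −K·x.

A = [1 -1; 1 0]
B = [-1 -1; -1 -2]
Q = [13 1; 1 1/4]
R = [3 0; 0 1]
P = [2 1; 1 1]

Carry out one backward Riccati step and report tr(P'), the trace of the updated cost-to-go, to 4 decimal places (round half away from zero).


14.1987

BᵀP = [-3.0000 -2.0000; -4.0000 -3.0000]
S = R + BᵀPB = [3 0; 0 1] + [5.0000 7.0000; 7.0000 10.0000] = [8.0000 7.0000; 7.0000 11.0000]
BᵀPA = [-5.0000 3.0000; -7.0000 4.0000]
K = S⁻¹·BᵀPA = [-0.1538 0.1282; -0.5385 0.2821]
A−BK = [0.3077 -0.5897; -0.2308 0.6923]
AᵀP(A−BK) = [0.4615 -0.3846; -0.3846 0.4872]
P' = Q + AᵀP(A−BK) = [13.4615 0.6154; 0.6154 0.7372]
tr(P') = 14.1987


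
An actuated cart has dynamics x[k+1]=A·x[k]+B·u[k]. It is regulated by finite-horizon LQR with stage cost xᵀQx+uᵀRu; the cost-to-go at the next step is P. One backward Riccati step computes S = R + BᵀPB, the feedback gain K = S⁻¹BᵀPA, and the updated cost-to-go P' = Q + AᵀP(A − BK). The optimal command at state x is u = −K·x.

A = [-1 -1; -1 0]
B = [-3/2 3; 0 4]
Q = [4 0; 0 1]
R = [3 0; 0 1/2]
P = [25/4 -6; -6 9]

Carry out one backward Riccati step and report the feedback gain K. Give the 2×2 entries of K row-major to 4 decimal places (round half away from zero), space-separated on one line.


BᵀP = [-9.3750 9.0000; -5.2500 18.0000]
S = R + BᵀPB = [3 0; 0 1/2] + [14.0625 7.8750; 7.8750 56.2500] = [17.0625 7.8750; 7.8750 56.7500]
BᵀPA = [0.3750 9.3750; -12.7500 5.2500]
K = S⁻¹·BᵀPA = [0.1343 0.5414; -0.2433 0.0174]
A−BK = [-0.0687 -0.2400; -0.0268 -0.0695]
AᵀP(A−BK) = [0.0975 0.2685; 0.2685 1.0829]
P' = Q + AᵀP(A−BK) = [4.0975 0.2685; 0.2685 2.0829]
tr(P') = 6.1804

0.1343 0.5414 -0.2433 0.0174


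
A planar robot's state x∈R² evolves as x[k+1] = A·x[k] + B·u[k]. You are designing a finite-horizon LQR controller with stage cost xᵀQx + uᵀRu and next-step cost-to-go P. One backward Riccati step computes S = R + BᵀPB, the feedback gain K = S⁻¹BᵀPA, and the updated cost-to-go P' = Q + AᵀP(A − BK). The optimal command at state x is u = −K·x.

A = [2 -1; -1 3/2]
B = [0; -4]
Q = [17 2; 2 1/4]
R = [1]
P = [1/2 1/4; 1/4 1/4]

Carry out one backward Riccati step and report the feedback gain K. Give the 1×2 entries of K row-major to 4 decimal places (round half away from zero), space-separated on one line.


BᵀP = [-1.0000 -1.0000]
S = R + BᵀPB = [1] + [4.0000] = [5.0000]
BᵀPA = [-1.0000 -0.5000]
K = S⁻¹·BᵀPA = [-0.2000 -0.1000]
A−BK = [2.0000 -1.0000; -1.8000 1.1000]
AᵀP(A−BK) = [1.0500 -0.4750; -0.4750 0.2625]
P' = Q + AᵀP(A−BK) = [18.0500 1.5250; 1.5250 0.5125]
tr(P') = 18.5625

-0.2000 -0.1000


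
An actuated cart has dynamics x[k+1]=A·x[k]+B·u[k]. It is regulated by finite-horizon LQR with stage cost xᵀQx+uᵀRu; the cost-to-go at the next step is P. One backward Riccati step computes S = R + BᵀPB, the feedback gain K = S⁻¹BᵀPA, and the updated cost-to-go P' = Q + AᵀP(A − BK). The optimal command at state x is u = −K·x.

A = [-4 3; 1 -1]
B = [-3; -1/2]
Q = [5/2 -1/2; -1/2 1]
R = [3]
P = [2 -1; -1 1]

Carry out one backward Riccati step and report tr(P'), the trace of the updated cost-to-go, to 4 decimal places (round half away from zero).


BᵀP = [-5.5000 2.5000]
S = R + BᵀPB = [3] + [15.2500] = [18.2500]
BᵀPA = [24.5000 -19.0000]
K = S⁻¹·BᵀPA = [1.3425 -1.0411]
A−BK = [0.0274 -0.1233; 1.6712 -1.5205]
AᵀP(A−BK) = [8.1096 -6.4932; -6.4932 5.2192]
P' = Q + AᵀP(A−BK) = [10.6096 -6.9932; -6.9932 6.2192]
tr(P') = 16.8288

16.8288


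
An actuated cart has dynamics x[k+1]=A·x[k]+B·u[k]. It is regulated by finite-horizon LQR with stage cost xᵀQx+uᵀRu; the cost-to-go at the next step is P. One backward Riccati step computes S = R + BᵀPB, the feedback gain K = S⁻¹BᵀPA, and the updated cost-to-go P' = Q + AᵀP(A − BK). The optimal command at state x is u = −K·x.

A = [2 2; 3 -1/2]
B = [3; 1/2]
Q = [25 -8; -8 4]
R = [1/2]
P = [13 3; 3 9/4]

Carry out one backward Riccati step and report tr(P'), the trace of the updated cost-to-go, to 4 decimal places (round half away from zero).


BᵀP = [40.5000 10.1250]
S = R + BᵀPB = [1/2] + [126.5625] = [127.0625]
BᵀPA = [111.3750 75.9375]
K = S⁻¹·BᵀPA = [0.8765 0.5976]
A−BK = [-0.6296 0.2071; 2.5617 -0.7988]
AᵀP(A−BK) = [10.6257 -2.9370; -2.9370 1.1793]
P' = Q + AᵀP(A−BK) = [35.6257 -10.9370; -10.9370 5.1793]
tr(P') = 40.8050

40.8050


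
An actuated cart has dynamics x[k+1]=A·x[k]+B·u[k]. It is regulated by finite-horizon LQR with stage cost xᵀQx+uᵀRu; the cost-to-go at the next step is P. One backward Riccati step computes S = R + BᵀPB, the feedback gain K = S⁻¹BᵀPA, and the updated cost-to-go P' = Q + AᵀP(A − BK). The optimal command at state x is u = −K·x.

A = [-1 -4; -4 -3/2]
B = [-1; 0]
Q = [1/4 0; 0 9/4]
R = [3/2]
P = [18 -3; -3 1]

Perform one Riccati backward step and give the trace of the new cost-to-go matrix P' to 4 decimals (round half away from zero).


31.2500

BᵀP = [-18.0000 3.0000]
S = R + BᵀPB = [3/2] + [18.0000] = [19.5000]
BᵀPA = [6.0000 67.5000]
K = S⁻¹·BᵀPA = [0.3077 3.4615]
A−BK = [-0.6923 -0.5385; -4.0000 -1.5000]
AᵀP(A−BK) = [8.1538 4.7308; 4.7308 20.5962]
P' = Q + AᵀP(A−BK) = [8.4038 4.7308; 4.7308 22.8462]
tr(P') = 31.2500


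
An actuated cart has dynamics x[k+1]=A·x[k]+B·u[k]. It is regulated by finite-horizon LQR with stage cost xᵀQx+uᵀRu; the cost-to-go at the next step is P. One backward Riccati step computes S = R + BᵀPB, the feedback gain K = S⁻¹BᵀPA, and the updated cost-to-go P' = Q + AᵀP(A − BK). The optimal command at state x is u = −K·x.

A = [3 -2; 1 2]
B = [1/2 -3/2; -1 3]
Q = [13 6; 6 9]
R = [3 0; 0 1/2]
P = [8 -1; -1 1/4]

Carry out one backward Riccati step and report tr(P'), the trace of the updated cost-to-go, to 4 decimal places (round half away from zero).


27.7799

BᵀP = [5.0000 -0.7500; -15.0000 2.2500]
S = R + BᵀPB = [3 0; 0 1/2] + [3.2500 -9.7500; -9.7500 29.2500] = [6.2500 -9.7500; -9.7500 29.7500]
BᵀPA = [14.2500 -11.5000; -42.7500 34.5000]
K = S⁻¹·BᵀPA = [0.0784 -0.0633; -1.4113 1.1389]
A−BK = [0.8439 -0.2600; 5.3122 -1.4801]
AᵀP(A−BK) = [4.8006 -1.9092; -1.9092 0.9794]
P' = Q + AᵀP(A−BK) = [17.8006 4.0908; 4.0908 9.9794]
tr(P') = 27.7799


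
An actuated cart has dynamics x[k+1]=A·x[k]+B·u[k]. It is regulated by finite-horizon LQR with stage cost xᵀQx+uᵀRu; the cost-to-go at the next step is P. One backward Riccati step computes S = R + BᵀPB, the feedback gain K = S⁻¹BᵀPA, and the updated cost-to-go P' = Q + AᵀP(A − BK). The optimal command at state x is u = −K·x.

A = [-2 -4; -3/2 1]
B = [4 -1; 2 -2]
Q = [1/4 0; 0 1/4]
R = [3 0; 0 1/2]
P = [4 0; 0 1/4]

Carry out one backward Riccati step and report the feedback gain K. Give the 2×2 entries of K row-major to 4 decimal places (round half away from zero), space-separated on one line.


-0.3691 -1.0088 0.4500 -0.3000

BᵀP = [16.0000 0.5000; -4.0000 -0.5000]
S = R + BᵀPB = [3 0; 0 1/2] + [65.0000 -17.0000; -17.0000 5.0000] = [68.0000 -17.0000; -17.0000 5.5000]
BᵀPA = [-32.7500 -63.5000; 8.7500 15.5000]
K = S⁻¹·BᵀPA = [-0.3691 -1.0088; 0.4500 -0.3000]
A−BK = [-0.0735 -0.2647; 0.1382 2.4176]
AᵀP(A−BK) = [0.5364 1.2110; 1.2110 4.8397]
P' = Q + AᵀP(A−BK) = [0.7864 1.2110; 1.2110 5.0897]
tr(P') = 5.8761


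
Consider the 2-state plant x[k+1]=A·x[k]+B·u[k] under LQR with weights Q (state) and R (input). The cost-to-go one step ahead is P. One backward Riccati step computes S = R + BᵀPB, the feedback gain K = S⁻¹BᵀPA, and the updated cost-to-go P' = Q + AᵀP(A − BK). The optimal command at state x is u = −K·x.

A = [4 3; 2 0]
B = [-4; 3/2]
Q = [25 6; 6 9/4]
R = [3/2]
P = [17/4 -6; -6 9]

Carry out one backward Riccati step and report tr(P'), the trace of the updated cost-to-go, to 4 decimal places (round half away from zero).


30.6870

BᵀP = [-26.0000 37.5000]
S = R + BᵀPB = [3/2] + [160.2500] = [161.7500]
BᵀPA = [-29.0000 -78.0000]
K = S⁻¹·BᵀPA = [-0.1793 -0.4822]
A−BK = [3.2828 1.0711; 2.2689 0.7233]
AᵀP(A−BK) = [2.8006 1.0155; 1.0155 0.6364]
P' = Q + AᵀP(A−BK) = [27.8006 7.0155; 7.0155 2.8864]
tr(P') = 30.6870


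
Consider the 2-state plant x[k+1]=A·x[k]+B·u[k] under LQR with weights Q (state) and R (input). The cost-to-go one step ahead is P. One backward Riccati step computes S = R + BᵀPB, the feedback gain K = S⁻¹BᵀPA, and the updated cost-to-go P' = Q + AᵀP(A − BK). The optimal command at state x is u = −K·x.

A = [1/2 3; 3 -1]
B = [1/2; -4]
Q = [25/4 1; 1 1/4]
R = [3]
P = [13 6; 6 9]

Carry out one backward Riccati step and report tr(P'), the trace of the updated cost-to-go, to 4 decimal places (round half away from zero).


BᵀP = [-17.5000 -33.0000]
S = R + BᵀPB = [3] + [123.2500] = [126.2500]
BᵀPA = [-107.7500 -19.5000]
K = S⁻¹·BᵀPA = [-0.8535 -0.1545]
A−BK = [0.9267 3.0772; -0.4139 -1.6178]
AᵀP(A−BK) = [10.2891 26.8574; 26.8574 86.9881]
P' = Q + AᵀP(A−BK) = [16.5391 27.8574; 27.8574 87.2381]
tr(P') = 103.7772

103.7772


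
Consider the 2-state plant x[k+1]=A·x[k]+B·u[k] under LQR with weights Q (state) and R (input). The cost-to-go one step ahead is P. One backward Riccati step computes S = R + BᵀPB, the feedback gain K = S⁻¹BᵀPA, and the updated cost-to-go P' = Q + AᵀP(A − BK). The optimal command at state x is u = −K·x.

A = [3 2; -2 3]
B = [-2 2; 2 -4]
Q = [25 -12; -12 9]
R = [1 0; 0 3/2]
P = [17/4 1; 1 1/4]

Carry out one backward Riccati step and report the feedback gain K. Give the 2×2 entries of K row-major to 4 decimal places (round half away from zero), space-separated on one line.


-1.1889 -1.3222 0.4889 0.4222

BᵀP = [-6.5000 -1.5000; 4.5000 1.0000]
S = R + BᵀPB = [1 0; 0 3/2] + [10.0000 -7.0000; -7.0000 5.0000] = [11.0000 -7.0000; -7.0000 6.5000]
BᵀPA = [-16.5000 -17.5000; 11.5000 12.0000]
K = S⁻¹·BᵀPA = [-1.1889 -1.3222; 0.4889 0.4222]
A−BK = [-0.3556 -1.4889; 2.3333 7.3333]
AᵀP(A−BK) = [2.0111 2.3278; 2.3278 3.0444]
P' = Q + AᵀP(A−BK) = [27.0111 -9.6722; -9.6722 12.0444]
tr(P') = 39.0556


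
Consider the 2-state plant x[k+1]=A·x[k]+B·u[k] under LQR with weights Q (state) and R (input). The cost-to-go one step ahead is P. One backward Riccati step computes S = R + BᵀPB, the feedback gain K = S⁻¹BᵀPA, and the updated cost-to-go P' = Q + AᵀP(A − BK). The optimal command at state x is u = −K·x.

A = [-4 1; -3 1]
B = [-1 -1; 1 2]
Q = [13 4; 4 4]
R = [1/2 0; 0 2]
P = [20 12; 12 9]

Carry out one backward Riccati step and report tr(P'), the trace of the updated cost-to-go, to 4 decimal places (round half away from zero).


152.2549

BᵀP = [-8.0000 -3.0000; 4.0000 6.0000]
S = R + BᵀPB = [1/2 0; 0 2] + [5.0000 2.0000; 2.0000 8.0000] = [5.5000 2.0000; 2.0000 10.0000]
BᵀPA = [41.0000 -11.0000; -34.0000 10.0000]
K = S⁻¹·BᵀPA = [9.3725 -2.5490; -5.2745 1.5098]
A−BK = [0.0980 -0.0392; -1.8235 0.5294]
AᵀP(A−BK) = [125.3922 -35.1569; -35.1569 9.8627]
P' = Q + AᵀP(A−BK) = [138.3922 -31.1569; -31.1569 13.8627]
tr(P') = 152.2549
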